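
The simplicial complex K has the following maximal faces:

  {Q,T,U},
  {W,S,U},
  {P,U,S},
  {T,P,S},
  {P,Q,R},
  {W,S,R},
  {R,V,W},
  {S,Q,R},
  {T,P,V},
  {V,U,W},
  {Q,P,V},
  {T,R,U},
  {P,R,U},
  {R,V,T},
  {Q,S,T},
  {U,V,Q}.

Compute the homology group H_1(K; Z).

H_1 ≅ Z^2.

Take the total order P < Q < R < S < T < U < V < W on the vertex set. Then K (dimension 2) consists of the simplices:

  0-simplices (8): P, Q, R, S, T, U, V, W
  1-simplices (24): PQ, PR, PS, PT, PU, PV, QR, QS, QT, QU, QV, RS, RT, RU, RV, RW, ST, SU, SW, TU, TV, UV, UW, VW
  2-simplices (16): PQR, PQV, PRU, PST, PSU, PTV, QRS, QST, QTU, QUV, RSW, RTU, RTV, RVW, SUW, UVW

giving chain groups C_0 ≅ Z^8, C_1 ≅ Z^24, C_2 ≅ Z^16.

Boundary ∂_1: C_1 → C_0 maps an edge to its endpoints' difference, ∂[p,q] = q − p. For instance
  ∂RV = V − R.
The 8×24 boundary matrix has rank 7 and Smith normal form diag(1,1,1,1,1,1,1).

Boundary ∂_2: C_2 → C_1 maps a triangle to the signed sum of its edges. For instance
  ∂QTU = TU − QU + QT,
  ∂UVW = VW − UW + UV.
The 24×16 boundary matrix has rank 15 and Smith normal form diag(1,1,1,1,1,1,1,1,1,1,1,1,1,1,1).

From H_k ≅ ker(∂_k) / im(∂_{k+1}) we obtain:

  H_1: rank ker ∂_1 − rank ∂_2 = (24 − 7) − 15 = 2, and the invariant factors of ∂_2 are all 1, so H_1 ≅ Z^2.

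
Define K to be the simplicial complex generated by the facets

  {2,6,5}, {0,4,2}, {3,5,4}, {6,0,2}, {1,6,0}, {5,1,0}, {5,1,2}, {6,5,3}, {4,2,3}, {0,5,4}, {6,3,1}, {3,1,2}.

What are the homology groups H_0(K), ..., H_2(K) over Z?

Order the vertices as 0 < 1 < 2 < 3 < 4 < 5 < 6. Listing each simplex with vertices in this order, K has dimension 2 with simplices:

  0-simplices (7): [0], [1], [2], [3], [4], [5], [6]
  1-simplices (18): [0,1], [0,2], [0,4], [0,5], [0,6], [1,2], [1,3], [1,5], [1,6], [2,3], [2,4], [2,5], [2,6], [3,4], [3,5], [3,6], [4,5], [5,6]
  2-simplices (12): [0,1,5], [0,1,6], [0,2,4], [0,2,6], [0,4,5], [1,2,3], [1,2,5], [1,3,6], [2,3,4], [2,5,6], [3,4,5], [3,5,6]

giving chain groups C_0 ≅ Z^7, C_1 ≅ Z^18, C_2 ≅ Z^12.

The boundary map ∂_1: C_1 → C_0 is given by ∂[p,q] = [q] − [p]. For instance
  ∂[1,2] = [2] − [1].
The 7×18 boundary matrix has rank 6 and Smith normal form diag(1,1,1,1,1,1).

Boundary ∂_2: C_2 → C_1 maps a triangle to the signed sum of its edges. For instance
  ∂[2,3,4] = [3,4] − [2,4] + [2,3],
  ∂[3,4,5] = [4,5] − [3,5] + [3,4].
The 18×12 boundary matrix has rank 12 and Smith normal form diag(1,1,1,1,1,1,1,1,1,1,1,2).

Reading off H_k = ker ∂_k / im ∂_{k+1}:

  H_0: rank C_0 − rank ∂_1 = 7 − 6 = 1, and the invariant factors of ∂_1 are all 1, so H_0 ≅ Z.
  H_1: rank ker ∂_1 − rank ∂_2 = (18 − 6) − 12 = 0, and ∂_2 has invariant factor 2 > 1, so H_1 ≅ Z/2.
  H_2: rank ker ∂_2 − rank ∂_3 = (12 − 12) − 0 = 0, and there is no ∂_3, so H_2 ≅ 0.

As a check, the Euler characteristic is 7 − 18 + 12 = 1, which agrees with 1 − 0 + 0 = 1.
(K is a triangulation of the real projective plane RP^2.)

H_0 = Z,  H_1 = Z/2,  H_2 = 0.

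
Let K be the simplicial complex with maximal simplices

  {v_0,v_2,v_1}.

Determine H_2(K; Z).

H_2 ≅ 0.

Take the total order v_0 < v_1 < v_2 on the vertex set. Then K (dimension 2) consists of the simplices:

  0-simplices (3): [v_0], [v_1], [v_2]
  1-simplices (3): [v_0,v_1], [v_0,v_2], [v_1,v_2]
  2-simplices (1): [v_0,v_1,v_2]

giving chain groups C_0 ≅ Z^3, C_1 ≅ Z^3, C_2 ≅ Z^1.

The boundary map ∂_1: C_1 → C_0 is given by ∂[p,q] = [q] − [p].
The 3×3 boundary matrix has rank 2 and Smith normal form diag(1,1).

∂_2: C_2 → C_1 acts by ∂[p,q,r] = [q,r] − [p,r] + [p,q]. For instance
  ∂[v_0,v_1,v_2] = [v_1,v_2] − [v_0,v_2] + [v_0,v_1].
The 3×1 boundary matrix has rank 1 and Smith normal form diag(1).

From H_k ≅ ker(∂_k) / im(∂_{k+1}) we obtain:

  H_2: rank ker ∂_2 − rank ∂_3 = (1 − 1) − 0 = 0, and there is no ∂_3, so H_2 = 0.

(K is a triangulation of the 2-simplex.)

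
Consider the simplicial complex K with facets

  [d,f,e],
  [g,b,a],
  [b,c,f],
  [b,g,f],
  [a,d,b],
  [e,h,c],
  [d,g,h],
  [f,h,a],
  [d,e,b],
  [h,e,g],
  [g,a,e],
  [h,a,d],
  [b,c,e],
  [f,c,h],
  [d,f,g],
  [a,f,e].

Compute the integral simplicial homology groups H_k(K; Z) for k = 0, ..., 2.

Take the total order a < b < c < d < e < f < g < h on the vertex set. Then K (dimension 2) consists of the simplices:

  0-simplices (8): a, b, c, d, e, f, g, h
  1-simplices (24): ab, ad, ae, af, ag, ah, bc, bd, be, bf, bg, ce, cf, ch, de, df, dg, dh, ef, eg, eh, fg, fh, gh
  2-simplices (16): abd, abg, adh, aef, aeg, afh, bce, bcf, bde, bfg, ceh, cfh, def, dfg, dgh, egh

Hence C_0 ≅ Z^8, C_1 ≅ Z^24, C_2 ≅ Z^16.

∂_1: C_1 → C_0 is given by ∂[p,q] = [q] − [p].
The 8×24 boundary matrix has rank 7 and Smith normal form diag(1,1,1,1,1,1,1).

∂_2: C_2 → C_1 maps a triangle to the signed sum of its edges. For instance
  ∂abd = bd − ad + ab,
  ∂bde = de − be + bd.
The 24×16 boundary matrix has rank 15 and Smith normal form diag(1,1,1,1,1,1,1,1,1,1,1,1,1,1,1).

Reading off H_k = ker ∂_k / im ∂_{k+1}:

  H_0: rank C_0 − rank ∂_1 = 8 − 7 = 1, and the invariant factors of ∂_1 are all 1, so H_0 ≅ Z.
  H_1: rank ker ∂_1 − rank ∂_2 = (24 − 7) − 15 = 2, and the invariant factors of ∂_2 are all 1, so H_1 ≅ Z^2.
  H_2: rank ker ∂_2 − rank ∂_3 = (16 − 15) − 0 = 1, and there is no ∂_3, so H_2 ≅ Z.

(K is a triangulation of the torus T^2.)

H_0 = Z,  H_1 = Z^2,  H_2 = Z.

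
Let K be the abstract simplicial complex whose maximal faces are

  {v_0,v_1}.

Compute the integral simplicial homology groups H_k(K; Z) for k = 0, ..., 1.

H_0 ≅ Z,  H_1 = 0.

Order the vertices as v_0 < v_1. Listing each simplex with vertices in this order, K has dimension 1 with simplices:

  0-simplices (2): [v_0], [v_1]
  1-simplices (1): [v_0,v_1]

so the chain groups are C_0 ≅ Z^2, C_1 ≅ Z^1.

Boundary ∂_1: C_1 → C_0 maps an edge to its endpoints' difference, ∂[p,q] = q − p. For instance
  ∂[v_0,v_1] = [v_1] − [v_0].
As a 2×1 matrix over Z this has rank 1, with invariant factors (1).

Reading off H_k = ker ∂_k / im ∂_{k+1}:

  H_0: rank C_0 − rank ∂_1 = 2 − 1 = 1, and the invariant factors of ∂_1 are all 1, so H_0 ≅ Z.
  H_1: rank ker ∂_1 − rank ∂_2 = (1 − 1) − 0 = 0, and there is no ∂_2, so H_1 ≅ 0.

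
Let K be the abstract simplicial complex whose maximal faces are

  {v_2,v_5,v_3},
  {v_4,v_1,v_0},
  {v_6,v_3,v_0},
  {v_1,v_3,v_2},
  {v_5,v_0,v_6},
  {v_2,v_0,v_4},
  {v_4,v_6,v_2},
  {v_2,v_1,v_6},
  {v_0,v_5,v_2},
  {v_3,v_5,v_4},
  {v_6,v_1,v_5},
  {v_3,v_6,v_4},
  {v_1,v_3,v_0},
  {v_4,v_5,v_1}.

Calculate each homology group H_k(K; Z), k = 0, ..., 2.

Take the total order v_0 < v_1 < v_2 < v_3 < v_4 < v_5 < v_6 on the vertex set. Then K (dimension 2) consists of the simplices:

  0-simplices (7): [v_0], [v_1], [v_2], [v_3], [v_4], [v_5], [v_6]
  1-simplices (21): (21 of them)
  2-simplices (14): (14 of them)

so the chain groups are C_0 ≅ Z^7, C_1 ≅ Z^21, C_2 ≅ Z^14.

The boundary map ∂_1: C_1 → C_0 is given by ∂[p,q] = [q] − [p].
As a 7×21 matrix over Z this has rank 6, with invariant factors (1,1,1,1,1,1).

∂_2: C_2 → C_1 maps a triangle to the signed sum of its edges. For instance
  ∂[v_0,v_2,v_5] = [v_2,v_5] − [v_0,v_5] + [v_0,v_2],
  ∂[v_1,v_4,v_5] = [v_4,v_5] − [v_1,v_5] + [v_1,v_4].
This gives a 21×14 integer matrix of rank 13; reducing to Smith normal form yields diagonal entries (1,1,1,1,1,1,1,1,1,1,1,1,1).

Reading off H_k = ker ∂_k / im ∂_{k+1}:

  H_0: rank C_0 − rank ∂_1 = 7 − 6 = 1, and the invariant factors of ∂_1 are all 1, so H_0 = Z.
  H_1: rank ker ∂_1 − rank ∂_2 = (21 − 6) − 13 = 2, and the invariant factors of ∂_2 are all 1, so H_1 = Z^2.
  H_2: rank ker ∂_2 − rank ∂_3 = (14 − 13) − 0 = 1, and there is no ∂_3, so H_2 = Z.

(K is a triangulation of the torus T^2.)

H_0 ≅ Z,  H_1 ≅ Z^2,  H_2 ≅ Z.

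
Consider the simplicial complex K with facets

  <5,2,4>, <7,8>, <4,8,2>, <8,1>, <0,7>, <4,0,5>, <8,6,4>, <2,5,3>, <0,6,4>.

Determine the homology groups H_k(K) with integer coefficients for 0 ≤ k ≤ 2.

K has 9 vertices, 15 edges, 6 triangles.
rank ∂_0 = 0, rank ∂_1 = 8 ⇒ b_0 = 9 − 0 − 8 = 1; all invariant factors of ∂_1 are 1 so no torsion. So H_0 = Z.
rank ∂_1 = 8, rank ∂_2 = 6 ⇒ b_1 = 15 − 8 − 6 = 1; all invariant factors of ∂_2 are 1 so no torsion. So H_1 = Z.
rank ∂_2 = 6, rank ∂_3 = 0 ⇒ b_2 = 6 − 6 − 0 = 0. So H_2 = 0.

H_0 = Z,  H_1 = Z,  H_2 = 0.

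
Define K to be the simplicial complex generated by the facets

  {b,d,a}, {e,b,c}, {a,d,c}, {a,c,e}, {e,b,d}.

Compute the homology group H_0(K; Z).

H_0 ≅ Z.

Fix the vertex order a < b < c < d < e and write every simplex with vertices in increasing order. Then dim K = 2 and the simplices of K are:

  0-simplices (5): a, b, c, d, e
  1-simplices (10): ab, ac, ad, ae, bc, bd, be, cd, ce, de
  2-simplices (5): abd, acd, ace, bce, bde

so the chain groups are C_0 ≅ Z^5, C_1 ≅ Z^10, C_2 ≅ Z^5.

Boundary ∂_1: C_1 → C_0 is given by ∂[p,q] = [q] − [p].
The resulting 5×10 matrix has rank 4, and its Smith normal form has invariant factors (1,1,1,1).

Boundary ∂_2: C_2 → C_1 maps a triangle to the signed sum of its edges. For instance
  ∂acd = cd − ad + ac,
  ∂bde = de − be + bd.
The 10×5 boundary matrix has rank 5 and Smith normal form diag(1,1,1,1,1).

Reading off H_k = ker ∂_k / im ∂_{k+1}:

  H_0: rank C_0 − rank ∂_1 = 5 − 4 = 1, and the invariant factors of ∂_1 are all 1, so H_0 ≅ Z.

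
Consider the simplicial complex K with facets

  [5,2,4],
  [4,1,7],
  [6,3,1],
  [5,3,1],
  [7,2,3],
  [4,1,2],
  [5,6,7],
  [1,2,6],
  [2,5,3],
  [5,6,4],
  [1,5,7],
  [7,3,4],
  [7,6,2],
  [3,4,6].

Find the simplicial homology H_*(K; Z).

K has 7 vertices, 21 edges, 14 triangles.
rank ∂_0 = 0, rank ∂_1 = 6 ⇒ b_0 = 7 − 0 − 6 = 1; all invariant factors of ∂_1 are 1 so no torsion. So H_0 ≅ Z.
rank ∂_1 = 6, rank ∂_2 = 13 ⇒ b_1 = 21 − 6 − 13 = 2; all invariant factors of ∂_2 are 1 so no torsion. So H_1 ≅ Z^2.
rank ∂_2 = 13, rank ∂_3 = 0 ⇒ b_2 = 14 − 13 − 0 = 1. So H_2 ≅ Z.

H_0 = Z,  H_1 = Z^2,  H_2 = Z.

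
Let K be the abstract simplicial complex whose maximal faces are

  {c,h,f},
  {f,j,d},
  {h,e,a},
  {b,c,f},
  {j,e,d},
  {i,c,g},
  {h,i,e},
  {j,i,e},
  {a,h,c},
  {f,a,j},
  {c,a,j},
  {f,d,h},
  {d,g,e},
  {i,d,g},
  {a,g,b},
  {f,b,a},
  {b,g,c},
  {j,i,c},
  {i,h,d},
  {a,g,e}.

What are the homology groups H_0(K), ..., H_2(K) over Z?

K has 10 vertices, 30 edges, 20 triangles.
rank ∂_0 = 0, rank ∂_1 = 9 ⇒ b_0 = 10 − 0 − 9 = 1; all invariant factors of ∂_1 are 1 so no torsion. So H_0 ≅ Z.
rank ∂_1 = 9, rank ∂_2 = 20 ⇒ b_1 = 30 − 9 − 20 = 1; ∂_2 has invariant factor(s) [2] giving torsion. So H_1 ≅ Z × Z/2.
rank ∂_2 = 20, rank ∂_3 = 0 ⇒ b_2 = 20 − 20 − 0 = 0. So H_2 ≅ 0.

H_0 ≅ Z,  H_1 ≅ Z × Z/2,  H_2 = 0.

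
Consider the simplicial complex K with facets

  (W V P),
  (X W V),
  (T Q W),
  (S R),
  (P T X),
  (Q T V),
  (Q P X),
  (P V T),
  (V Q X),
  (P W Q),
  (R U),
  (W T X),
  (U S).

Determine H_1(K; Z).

We work with the vertex ordering P < Q < R < S < T < U < V < W < X. The simplices of K, each written with vertices in increasing order, are:

  0-simplices (9): P, Q, R, S, T, U, V, W, X
  1-simplices (18): PQ, PT, PV, PW, PX, QT, QV, QW, QX, RS, RU, SU, TV, TW, TX, VW, VX, WX
  2-simplices (10): PQW, PQX, PTV, PTX, PVW, QTV, QTW, QVX, TWX, VWX

giving chain groups C_0 ≅ Z^9, C_1 ≅ Z^18, C_2 ≅ Z^10.

∂_1: C_1 → C_0 is given by ∂[p,q] = [q] − [p]. For instance
  ∂QV = V − Q.
As a 9×18 matrix over Z this has rank 7, with invariant factors (1,1,1,1,1,1,1).

Boundary ∂_2: C_2 → C_1 maps a triangle to the signed sum of its edges. For instance
  ∂VWX = WX − VX + VW,
  ∂PQX = QX − PX + PQ.
As a 18×10 matrix over Z this has rank 10, with invariant factors (1,1,1,1,1,1,1,1,1,2).

Reading off H_k = ker ∂_k / im ∂_{k+1}:

  H_1: rank ker ∂_1 − rank ∂_2 = (18 − 7) − 10 = 1, and ∂_2 has invariant factor 2 > 1, so H_1 = Z ⊕ Z/2Z.

(K is a triangulation of the disjoint union of the real projective plane RP^2 and the circle S^1.)

H_1 = Z ⊕ Z/2Z.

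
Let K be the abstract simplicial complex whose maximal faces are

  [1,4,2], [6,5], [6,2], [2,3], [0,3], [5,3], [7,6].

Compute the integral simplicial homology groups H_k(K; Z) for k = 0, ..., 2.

Fix the vertex order 0 < 1 < 2 < 3 < 4 < 5 < 6 < 7 and write every simplex with vertices in increasing order. Then dim K = 2 and the simplices of K are:

  0-simplices (8): [0], [1], [2], [3], [4], [5], [6], [7]
  1-simplices (9): [0,3], [1,2], [1,4], [2,3], [2,4], [2,6], [3,5], [5,6], [6,7]
  2-simplices (1): [1,2,4]

Hence C_0 ≅ Z^8, C_1 ≅ Z^9, C_2 ≅ Z^1.

Boundary ∂_1: C_1 → C_0 maps an edge to its endpoints' difference, ∂[p,q] = q − p. For instance
  ∂[6,7] = [7] − [6].
The resulting 8×9 matrix has rank 7, and its Smith normal form has invariant factors (1,1,1,1,1,1,1).

Boundary ∂_2: C_2 → C_1 maps a triangle to the signed sum of its edges. For instance
  ∂[1,2,4] = [2,4] − [1,4] + [1,2].
This gives a 9×1 integer matrix of rank 1; reducing to Smith normal form yields diagonal entries (1).

Reading off H_k = ker ∂_k / im ∂_{k+1}:

  H_0: rank C_0 − rank ∂_1 = 8 − 7 = 1, and the invariant factors of ∂_1 are all 1, so H_0 ≅ Z.
  H_1: rank ker ∂_1 − rank ∂_2 = (9 − 7) − 1 = 1, and the invariant factors of ∂_2 are all 1, so H_1 ≅ Z.
  H_2: rank ker ∂_2 − rank ∂_3 = (1 − 1) − 0 = 0, and there is no ∂_3, so H_2 ≅ 0.

H_0 ≅ Z,  H_1 ≅ Z,  H_2 = 0.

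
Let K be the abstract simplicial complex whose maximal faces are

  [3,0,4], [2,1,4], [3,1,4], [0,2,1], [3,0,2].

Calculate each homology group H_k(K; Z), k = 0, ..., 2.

H_0 = Z,  H_1 = Z,  H_2 = 0.

K has 5 vertices, 10 edges, 5 triangles.
rank ∂_0 = 0, rank ∂_1 = 4 ⇒ b_0 = 5 − 0 − 4 = 1; all invariant factors of ∂_1 are 1 so no torsion. So H_0 = Z.
rank ∂_1 = 4, rank ∂_2 = 5 ⇒ b_1 = 10 − 4 − 5 = 1; all invariant factors of ∂_2 are 1 so no torsion. So H_1 = Z.
rank ∂_2 = 5, rank ∂_3 = 0 ⇒ b_2 = 5 − 5 − 0 = 0. So H_2 = 0.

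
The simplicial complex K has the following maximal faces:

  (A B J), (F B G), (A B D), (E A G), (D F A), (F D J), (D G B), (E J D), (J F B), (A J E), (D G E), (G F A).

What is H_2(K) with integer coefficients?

H_2 ≅ 0.

Take the total order A < B < D < E < F < G < J on the vertex set. Then K (dimension 2) consists of the simplices:

  0-simplices (7): A, B, D, E, F, G, J
  1-simplices (18): AB, AD, AE, AF, AG, AJ, BD, BF, BG, BJ, DE, DF, DG, DJ, EG, EJ, FG, FJ
  2-simplices (12): ABD, ABJ, ADF, AEG, AEJ, AFG, BDG, BFG, BFJ, DEG, DEJ, DFJ

so the chain groups are C_0 ≅ Z^7, C_1 ≅ Z^18, C_2 ≅ Z^12.

∂_1: C_1 → C_0 sends each edge [p,q] (with p < q) to q − p.
As a 7×18 matrix over Z this has rank 6, with invariant factors (1,1,1,1,1,1).

Boundary ∂_2: C_2 → C_1 acts by ∂[p,q,r] = [q,r] − [p,r] + [p,q]. For instance
  ∂ADF = DF − AF + AD,
  ∂AEJ = EJ − AJ + AE.
As a 18×12 matrix over Z this has rank 12, with invariant factors (1,1,1,1,1,1,1,1,1,1,1,2).

Reading off H_k = ker ∂_k / im ∂_{k+1}:

  H_2: rank ker ∂_2 − rank ∂_3 = (12 − 12) − 0 = 0, and there is no ∂_3, so H_2 = 0.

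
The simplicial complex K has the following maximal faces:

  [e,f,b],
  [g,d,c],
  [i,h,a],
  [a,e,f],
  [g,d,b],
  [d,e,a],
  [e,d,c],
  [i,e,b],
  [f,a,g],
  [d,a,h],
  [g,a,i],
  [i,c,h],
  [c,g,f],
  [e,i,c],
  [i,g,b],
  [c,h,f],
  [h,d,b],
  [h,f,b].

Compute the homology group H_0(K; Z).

H_0 ≅ Z.

Order the vertices as a < b < c < d < e < f < g < h < i. Listing each simplex with vertices in this order, K has dimension 2 with simplices:

  0-simplices (9): a, b, c, d, e, f, g, h, i
  1-simplices (27): ad, ae, af, ag, ah, ai, bd, be, bf, bg, bh, bi, cd, ce, cf, cg, ch, ci, de, dg, dh, ef, ei, fg, fh, gi, hi
  2-simplices (18): ade, adh, aef, afg, agi, ahi, bdg, bdh, bef, bei, bfh, bgi, cde, cdg, cei, cfg, cfh, chi

so the chain groups are C_0 ≅ Z^9, C_1 ≅ Z^27, C_2 ≅ Z^18.

The boundary map ∂_1: C_1 → C_0 sends each edge [p,q] (with p < q) to q − p. For instance
  ∂hi = i − h.
The resulting 9×27 matrix has rank 8, and its Smith normal form has invariant factors (1,1,1,1,1,1,1,1).

The boundary map ∂_2: C_2 → C_1 maps a triangle to the signed sum of its edges. For instance
  ∂cde = de − ce + cd,
  ∂bei = ei − bi + be.
This gives a 27×18 integer matrix of rank 17; reducing to Smith normal form yields diagonal entries (1,1,1,1,1,1,1,1,1,1,1,1,1,1,1,1,1).

Reading off H_k = ker ∂_k / im ∂_{k+1}:

  H_0: rank C_0 − rank ∂_1 = 9 − 8 = 1, and the invariant factors of ∂_1 are all 1, so H_0 = Z.

(K is a triangulation of the torus T^2.)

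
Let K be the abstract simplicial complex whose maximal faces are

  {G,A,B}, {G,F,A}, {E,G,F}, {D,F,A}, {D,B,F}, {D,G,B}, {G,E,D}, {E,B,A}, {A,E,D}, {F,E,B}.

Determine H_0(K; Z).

Fix the vertex order A < B < D < E < F < G and write every simplex with vertices in increasing order. Then dim K = 2 and the simplices of K are:

  0-simplices (6): A, B, D, E, F, G
  1-simplices (15): AB, AD, AE, AF, AG, BD, BE, BF, BG, DE, DF, DG, EF, EG, FG
  2-simplices (10): ABE, ABG, ADE, ADF, AFG, BDF, BDG, BEF, DEG, EFG

Hence C_0 ≅ Z^6, C_1 ≅ Z^15, C_2 ≅ Z^10.

∂_1: C_1 → C_0 sends each edge [p,q] (with p < q) to q − p. For instance
  ∂BE = E − B.
This gives a 6×15 integer matrix of rank 5; reducing to Smith normal form yields diagonal entries (1,1,1,1,1).

∂_2: C_2 → C_1 maps a triangle to the signed sum of its edges. For instance
  ∂ABE = BE − AE + AB,
  ∂ABG = BG − AG + AB.
This gives a 15×10 integer matrix of rank 10; reducing to Smith normal form yields diagonal entries (1,1,1,1,1,1,1,1,1,2).

Reading off H_k = ker ∂_k / im ∂_{k+1}:

  H_0: rank C_0 − rank ∂_1 = 6 − 5 = 1, and the invariant factors of ∂_1 are all 1, so H_0 = Z.

H_0 ≅ Z.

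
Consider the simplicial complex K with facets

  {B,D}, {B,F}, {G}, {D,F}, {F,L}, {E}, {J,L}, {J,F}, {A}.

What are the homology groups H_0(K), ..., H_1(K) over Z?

H_0 ≅ Z^4,  H_1 ≅ Z^2.

Fix the vertex order A < B < D < E < F < G < J < L and write every simplex with vertices in increasing order. Then dim K = 1 and the simplices of K are:

  0-simplices (8): A, B, D, E, F, G, J, L
  1-simplices (6): BD, BF, DF, FJ, FL, JL

so the chain groups are C_0 ≅ Z^8, C_1 ≅ Z^6.

∂_1: C_1 → C_0 maps an edge to its endpoints' difference, ∂[p,q] = q − p.
The resulting 8×6 matrix has rank 4, and its Smith normal form has invariant factors (1,1,1,1).

From H_k ≅ ker(∂_k) / im(∂_{k+1}) we obtain:

  H_0: rank C_0 − rank ∂_1 = 8 − 4 = 4, and the invariant factors of ∂_1 are all 1, so H_0 ≅ Z^4.
  H_1: rank ker ∂_1 − rank ∂_2 = (6 − 4) − 0 = 2, and there is no ∂_2, so H_1 ≅ Z^2.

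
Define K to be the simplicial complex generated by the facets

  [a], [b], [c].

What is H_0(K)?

H_0 ≅ Z^3.

Fix the vertex order a < b < c and write every simplex with vertices in increasing order. Then dim K = 0 and the simplices of K are:

  0-simplices (3): a, b, c

Hence C_0 ≅ Z^3.

Now H_k = ker ∂_k / im ∂_{k+1}, so:

  H_0: rank C_0 − rank ∂_1 = 3 − 0 = 3, and there is no ∂_1, so H_0 ≅ Z^3.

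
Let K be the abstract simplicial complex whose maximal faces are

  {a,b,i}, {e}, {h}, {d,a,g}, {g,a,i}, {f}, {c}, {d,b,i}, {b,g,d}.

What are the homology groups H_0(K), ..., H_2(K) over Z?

H_0 ≅ Z^5,  H_1 ≅ Z,  H_2 = 0.

Fix the vertex order a < b < c < d < e < f < g < h < i and write every simplex with vertices in increasing order. Then dim K = 2 and the simplices of K are:

  0-simplices (9): a, b, c, d, e, f, g, h, i
  1-simplices (10): ab, ad, ag, ai, bd, bg, bi, dg, di, gi
  2-simplices (5): abi, adg, agi, bdg, bdi

Hence C_0 ≅ Z^9, C_1 ≅ Z^10, C_2 ≅ Z^5.

Boundary ∂_1: C_1 → C_0 maps an edge to its endpoints' difference, ∂[p,q] = q − p. For instance
  ∂ad = d − a.
This gives a 9×10 integer matrix of rank 4; reducing to Smith normal form yields diagonal entries (1,1,1,1).

∂_2: C_2 → C_1 acts by ∂[p,q,r] = [q,r] − [p,r] + [p,q]. For instance
  ∂abi = bi − ai + ab,
  ∂adg = dg − ag + ad.
The 10×5 boundary matrix has rank 5 and Smith normal form diag(1,1,1,1,1).

From H_k ≅ ker(∂_k) / im(∂_{k+1}) we obtain:

  H_0: rank C_0 − rank ∂_1 = 9 − 4 = 5, and the invariant factors of ∂_1 are all 1, so H_0 = Z^5.
  H_1: rank ker ∂_1 − rank ∂_2 = (10 − 4) − 5 = 1, and the invariant factors of ∂_2 are all 1, so H_1 = Z.
  H_2: rank ker ∂_2 − rank ∂_3 = (5 − 5) − 0 = 0, and there is no ∂_3, so H_2 = 0.

As a check, the Euler characteristic is 9 − 10 + 5 = 4, which agrees with 5 − 1 + 0 = 4.
(K is a triangulation of the disjoint union of the Möbius band and a set of 4 points.)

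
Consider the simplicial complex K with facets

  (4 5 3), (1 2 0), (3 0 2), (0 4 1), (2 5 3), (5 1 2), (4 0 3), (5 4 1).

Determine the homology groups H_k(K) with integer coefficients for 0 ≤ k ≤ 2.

Order the vertices as 0 < 1 < 2 < 3 < 4 < 5. Listing each simplex with vertices in this order, K has dimension 2 with simplices:

  0-simplices (6): [0], [1], [2], [3], [4], [5]
  1-simplices (12): [0,1], [0,2], [0,3], [0,4], [1,2], [1,4], [1,5], [2,3], [2,5], [3,4], [3,5], [4,5]
  2-simplices (8): [0,1,2], [0,1,4], [0,2,3], [0,3,4], [1,2,5], [1,4,5], [2,3,5], [3,4,5]

so the chain groups are C_0 ≅ Z^6, C_1 ≅ Z^12, C_2 ≅ Z^8.

∂_1: C_1 → C_0 is given by ∂[p,q] = [q] − [p]. For instance
  ∂[1,2] = [2] − [1].
This gives a 6×12 integer matrix of rank 5; reducing to Smith normal form yields diagonal entries (1,1,1,1,1).

∂_2: C_2 → C_1 acts by ∂[p,q,r] = [q,r] − [p,r] + [p,q]. For instance
  ∂[0,3,4] = [3,4] − [0,4] + [0,3],
  ∂[1,4,5] = [4,5] − [1,5] + [1,4].
The resulting 12×8 matrix has rank 7, and its Smith normal form has invariant factors (1,1,1,1,1,1,1).

From H_k ≅ ker(∂_k) / im(∂_{k+1}) we obtain:

  H_0: rank C_0 − rank ∂_1 = 6 − 5 = 1, and the invariant factors of ∂_1 are all 1, so H_0 ≅ Z.
  H_1: rank ker ∂_1 − rank ∂_2 = (12 − 5) − 7 = 0, and the invariant factors of ∂_2 are all 1, so H_1 ≅ 0.
  H_2: rank ker ∂_2 − rank ∂_3 = (8 − 7) − 0 = 1, and there is no ∂_3, so H_2 ≅ Z.

H_0 ≅ Z,  H_1 = 0,  H_2 ≅ Z.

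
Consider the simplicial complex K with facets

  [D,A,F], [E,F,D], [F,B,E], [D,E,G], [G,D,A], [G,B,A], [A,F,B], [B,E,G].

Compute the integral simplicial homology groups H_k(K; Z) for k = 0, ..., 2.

Order the vertices as A < B < D < E < F < G. Listing each simplex with vertices in this order, K has dimension 2 with simplices:

  0-simplices (6): A, B, D, E, F, G
  1-simplices (12): AB, AD, AF, AG, BE, BF, BG, DE, DF, DG, EF, EG
  2-simplices (8): ABF, ABG, ADF, ADG, BEF, BEG, DEF, DEG

Hence C_0 ≅ Z^6, C_1 ≅ Z^12, C_2 ≅ Z^8.

The boundary map ∂_1: C_1 → C_0 is given by ∂[p,q] = [q] − [p].
The resulting 6×12 matrix has rank 5, and its Smith normal form has invariant factors (1,1,1,1,1).

∂_2: C_2 → C_1 acts by ∂[p,q,r] = [q,r] − [p,r] + [p,q]. For instance
  ∂ABG = BG − AG + AB,
  ∂BEG = EG − BG + BE.
The resulting 12×8 matrix has rank 7, and its Smith normal form has invariant factors (1,1,1,1,1,1,1).

Reading off H_k = ker ∂_k / im ∂_{k+1}:

  H_0: rank C_0 − rank ∂_1 = 6 − 5 = 1, and the invariant factors of ∂_1 are all 1, so H_0 = Z.
  H_1: rank ker ∂_1 − rank ∂_2 = (12 − 5) − 7 = 0, and the invariant factors of ∂_2 are all 1, so H_1 = 0.
  H_2: rank ker ∂_2 − rank ∂_3 = (8 − 7) − 0 = 1, and there is no ∂_3, so H_2 = Z.

H_0 ≅ Z,  H_1 = 0,  H_2 ≅ Z.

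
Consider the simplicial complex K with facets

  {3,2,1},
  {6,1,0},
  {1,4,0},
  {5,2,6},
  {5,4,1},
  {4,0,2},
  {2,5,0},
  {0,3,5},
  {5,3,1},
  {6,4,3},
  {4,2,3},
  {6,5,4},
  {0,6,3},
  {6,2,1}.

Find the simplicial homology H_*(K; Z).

Fix the vertex order 0 < 1 < 2 < 3 < 4 < 5 < 6 and write every simplex with vertices in increasing order. Then dim K = 2 and the simplices of K are:

  0-simplices (7): [0], [1], [2], [3], [4], [5], [6]
  1-simplices (21): [0,1], [0,2], [0,3], [0,4], [0,5], [0,6], [1,2], [1,3], [1,4], [1,5], [1,6], [2,3], [2,4], [2,5], [2,6], [3,4], [3,5], [3,6], [4,5], [4,6], [5,6]
  2-simplices (14): [0,1,4], [0,1,6], [0,2,4], [0,2,5], [0,3,5], [0,3,6], [1,2,3], [1,2,6], [1,3,5], [1,4,5], [2,3,4], [2,5,6], [3,4,6], [4,5,6]

giving chain groups C_0 ≅ Z^7, C_1 ≅ Z^21, C_2 ≅ Z^14.

The boundary map ∂_1: C_1 → C_0 maps an edge to its endpoints' difference, ∂[p,q] = q − p.
This gives a 7×21 integer matrix of rank 6; reducing to Smith normal form yields diagonal entries (1,1,1,1,1,1).

The boundary map ∂_2: C_2 → C_1 maps a triangle to the signed sum of its edges. For instance
  ∂[0,2,5] = [2,5] − [0,5] + [0,2],
  ∂[1,2,6] = [2,6] − [1,6] + [1,2].
This gives a 21×14 integer matrix of rank 13; reducing to Smith normal form yields diagonal entries (1,1,1,1,1,1,1,1,1,1,1,1,1).

Computing H_k = (kernel of ∂_k) / (image of ∂_{k+1}):

  H_0: rank C_0 − rank ∂_1 = 7 − 6 = 1, and the invariant factors of ∂_1 are all 1, so H_0 = Z.
  H_1: rank ker ∂_1 − rank ∂_2 = (21 − 6) − 13 = 2, and the invariant factors of ∂_2 are all 1, so H_1 = Z^2.
  H_2: rank ker ∂_2 − rank ∂_3 = (14 − 13) − 0 = 1, and there is no ∂_3, so H_2 = Z.

As a check, the Euler characteristic is 7 − 21 + 14 = 0, which agrees with 1 − 2 + 1 = 0.

H_0 = Z,  H_1 = Z^2,  H_2 = Z.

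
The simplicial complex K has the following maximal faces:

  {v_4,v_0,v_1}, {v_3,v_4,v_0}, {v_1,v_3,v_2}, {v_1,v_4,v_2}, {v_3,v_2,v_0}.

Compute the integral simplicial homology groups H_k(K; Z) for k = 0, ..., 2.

Fix the vertex order v_0 < v_1 < v_2 < v_3 < v_4 and write every simplex with vertices in increasing order. Then dim K = 2 and the simplices of K are:

  0-simplices (5): [v_0], [v_1], [v_2], [v_3], [v_4]
  1-simplices (10): [v_0,v_1], [v_0,v_2], [v_0,v_3], [v_0,v_4], [v_1,v_2], [v_1,v_3], [v_1,v_4], [v_2,v_3], [v_2,v_4], [v_3,v_4]
  2-simplices (5): [v_0,v_1,v_4], [v_0,v_2,v_3], [v_0,v_3,v_4], [v_1,v_2,v_3], [v_1,v_2,v_4]

giving chain groups C_0 ≅ Z^5, C_1 ≅ Z^10, C_2 ≅ Z^5.

∂_1: C_1 → C_0 sends each edge [p,q] (with p < q) to q − p. For instance
  ∂[v_1,v_3] = [v_3] − [v_1].
The resulting 5×10 matrix has rank 4, and its Smith normal form has invariant factors (1,1,1,1).

∂_2: C_2 → C_1 acts by ∂[p,q,r] = [q,r] − [p,r] + [p,q]. For instance
  ∂[v_1,v_2,v_4] = [v_2,v_4] − [v_1,v_4] + [v_1,v_2],
  ∂[v_0,v_3,v_4] = [v_3,v_4] − [v_0,v_4] + [v_0,v_3].
The resulting 10×5 matrix has rank 5, and its Smith normal form has invariant factors (1,1,1,1,1).

Computing H_k = (kernel of ∂_k) / (image of ∂_{k+1}):

  H_0: rank C_0 − rank ∂_1 = 5 − 4 = 1, and the invariant factors of ∂_1 are all 1, so H_0 = Z.
  H_1: rank ker ∂_1 − rank ∂_2 = (10 − 4) − 5 = 1, and the invariant factors of ∂_2 are all 1, so H_1 = Z.
  H_2: rank ker ∂_2 − rank ∂_3 = (5 − 5) − 0 = 0, and there is no ∂_3, so H_2 = 0.

(K is a triangulation of the Möbius band.)

H_0 = Z,  H_1 = Z,  H_2 = 0.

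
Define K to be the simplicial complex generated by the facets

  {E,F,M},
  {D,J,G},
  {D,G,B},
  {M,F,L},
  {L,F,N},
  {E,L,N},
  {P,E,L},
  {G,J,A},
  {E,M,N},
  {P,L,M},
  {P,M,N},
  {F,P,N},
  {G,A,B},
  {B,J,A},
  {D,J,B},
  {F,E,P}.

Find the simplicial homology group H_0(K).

H_0 ≅ Z^2.

K has 11 vertices, 24 edges, 16 triangles.
rank ∂_0 = 0, rank ∂_1 = 9 ⇒ b_0 = 11 − 0 − 9 = 2; all invariant factors of ∂_1 are 1 so no torsion. So H_0 ≅ Z^2.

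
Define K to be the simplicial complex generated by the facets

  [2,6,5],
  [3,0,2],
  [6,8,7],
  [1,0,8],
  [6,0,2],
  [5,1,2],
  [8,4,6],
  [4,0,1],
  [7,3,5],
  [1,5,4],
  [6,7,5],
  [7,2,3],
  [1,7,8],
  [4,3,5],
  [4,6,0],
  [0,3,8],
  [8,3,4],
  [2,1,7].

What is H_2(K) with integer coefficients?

H_2 = 0.

Take the total order 0 < 1 < 2 < 3 < 4 < 5 < 6 < 7 < 8 on the vertex set. Then K (dimension 2) consists of the simplices:

  0-simplices (9): [0], [1], [2], [3], [4], [5], [6], [7], [8]
  1-simplices (27): (27 of them)
  2-simplices (18): [0,1,4], [0,1,8], [0,2,3], [0,2,6], [0,3,8], [0,4,6], [1,2,5], [1,2,7], [1,4,5], [1,7,8], [2,3,7], [2,5,6], [3,4,5], [3,4,8], [3,5,7], [4,6,8], [5,6,7], [6,7,8]

so the chain groups are C_0 ≅ Z^9, C_1 ≅ Z^27, C_2 ≅ Z^18.

The boundary map ∂_1: C_1 → C_0 sends each edge [p,q] (with p < q) to q − p. For instance
  ∂[1,4] = [4] − [1].
The 9×27 boundary matrix has rank 8 and Smith normal form diag(1,1,1,1,1,1,1,1).

The boundary map ∂_2: C_2 → C_1 maps a triangle to the signed sum of its edges. For instance
  ∂[0,2,6] = [2,6] − [0,6] + [0,2],
  ∂[0,1,4] = [1,4] − [0,4] + [0,1].
The 27×18 boundary matrix has rank 18 and Smith normal form diag(1,1,1,1,1,1,1,1,1,1,1,1,1,1,1,1,1,2).

Now H_k = ker ∂_k / im ∂_{k+1}, so:

  H_2: rank ker ∂_2 − rank ∂_3 = (18 − 18) − 0 = 0, and there is no ∂_3, so H_2 ≅ 0.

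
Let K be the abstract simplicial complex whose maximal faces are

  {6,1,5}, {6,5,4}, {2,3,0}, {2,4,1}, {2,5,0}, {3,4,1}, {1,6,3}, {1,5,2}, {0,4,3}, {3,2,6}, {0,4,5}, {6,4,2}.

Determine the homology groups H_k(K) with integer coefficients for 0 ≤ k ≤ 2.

H_0 ≅ Z,  H_1 ≅ Z/2Z,  H_2 = 0.

We work with the vertex ordering 0 < 1 < 2 < 3 < 4 < 5 < 6. The simplices of K, each written with vertices in increasing order, are:

  0-simplices (7): [0], [1], [2], [3], [4], [5], [6]
  1-simplices (18): [0,2], [0,3], [0,4], [0,5], [1,2], [1,3], [1,4], [1,5], [1,6], [2,3], [2,4], [2,5], [2,6], [3,4], [3,6], [4,5], [4,6], [5,6]
  2-simplices (12): [0,2,3], [0,2,5], [0,3,4], [0,4,5], [1,2,4], [1,2,5], [1,3,4], [1,3,6], [1,5,6], [2,3,6], [2,4,6], [4,5,6]

Hence C_0 ≅ Z^7, C_1 ≅ Z^18, C_2 ≅ Z^12.

Boundary ∂_1: C_1 → C_0 is given by ∂[p,q] = [q] − [p]. For instance
  ∂[2,6] = [6] − [2].
The resulting 7×18 matrix has rank 6, and its Smith normal form has invariant factors (1,1,1,1,1,1).

Boundary ∂_2: C_2 → C_1 maps a triangle to the signed sum of its edges. For instance
  ∂[4,5,6] = [5,6] − [4,6] + [4,5],
  ∂[0,2,5] = [2,5] − [0,5] + [0,2].
The resulting 18×12 matrix has rank 12, and its Smith normal form has invariant factors (1,1,1,1,1,1,1,1,1,1,1,2).

Now H_k = ker ∂_k / im ∂_{k+1}, so:

  H_0: rank C_0 − rank ∂_1 = 7 − 6 = 1, and the invariant factors of ∂_1 are all 1, so H_0 ≅ Z.
  H_1: rank ker ∂_1 − rank ∂_2 = (18 − 6) − 12 = 0, and ∂_2 has invariant factor 2 > 1, so H_1 ≅ Z/2Z.
  H_2: rank ker ∂_2 − rank ∂_3 = (12 − 12) − 0 = 0, and there is no ∂_3, so H_2 ≅ 0.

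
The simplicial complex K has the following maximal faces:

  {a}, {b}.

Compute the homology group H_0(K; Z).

Fix the vertex order a < b and write every simplex with vertices in increasing order. Then dim K = 0 and the simplices of K are:

  0-simplices (2): a, b

Hence C_0 ≅ Z^2.

Now H_k = ker ∂_k / im ∂_{k+1}, so:

  H_0: rank C_0 − rank ∂_1 = 2 − 0 = 2, and there is no ∂_1, so H_0 ≅ Z^2.

(K is a triangulation of a set of 2 points.)

H_0 = Z^2.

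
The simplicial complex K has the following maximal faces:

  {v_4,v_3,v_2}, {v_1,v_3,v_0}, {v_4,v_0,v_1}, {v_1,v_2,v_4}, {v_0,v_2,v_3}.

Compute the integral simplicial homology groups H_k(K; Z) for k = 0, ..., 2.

Order the vertices as v_0 < v_1 < v_2 < v_3 < v_4. Listing each simplex with vertices in this order, K has dimension 2 with simplices:

  0-simplices (5): [v_0], [v_1], [v_2], [v_3], [v_4]
  1-simplices (10): [v_0,v_1], [v_0,v_2], [v_0,v_3], [v_0,v_4], [v_1,v_2], [v_1,v_3], [v_1,v_4], [v_2,v_3], [v_2,v_4], [v_3,v_4]
  2-simplices (5): [v_0,v_1,v_3], [v_0,v_1,v_4], [v_0,v_2,v_3], [v_1,v_2,v_4], [v_2,v_3,v_4]

giving chain groups C_0 ≅ Z^5, C_1 ≅ Z^10, C_2 ≅ Z^5.

Boundary ∂_1: C_1 → C_0 maps an edge to its endpoints' difference, ∂[p,q] = q − p. For instance
  ∂[v_2,v_4] = [v_4] − [v_2].
As a 5×10 matrix over Z this has rank 4, with invariant factors (1,1,1,1).

∂_2: C_2 → C_1 acts by ∂[p,q,r] = [q,r] − [p,r] + [p,q]. For instance
  ∂[v_0,v_2,v_3] = [v_2,v_3] − [v_0,v_3] + [v_0,v_2],
  ∂[v_0,v_1,v_4] = [v_1,v_4] − [v_0,v_4] + [v_0,v_1].
The resulting 10×5 matrix has rank 5, and its Smith normal form has invariant factors (1,1,1,1,1).

Now H_k = ker ∂_k / im ∂_{k+1}, so:

  H_0: rank C_0 − rank ∂_1 = 5 − 4 = 1, and the invariant factors of ∂_1 are all 1, so H_0 = Z.
  H_1: rank ker ∂_1 − rank ∂_2 = (10 − 4) − 5 = 1, and the invariant factors of ∂_2 are all 1, so H_1 = Z.
  H_2: rank ker ∂_2 − rank ∂_3 = (5 − 5) − 0 = 0, and there is no ∂_3, so H_2 = 0.

(K is a triangulation of the Möbius band.)

H_0 = Z,  H_1 = Z,  H_2 = 0.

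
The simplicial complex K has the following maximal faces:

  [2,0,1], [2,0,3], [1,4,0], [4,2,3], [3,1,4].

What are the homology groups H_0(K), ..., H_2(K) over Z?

H_0 = Z,  H_1 = Z,  H_2 = 0.

Take the total order 0 < 1 < 2 < 3 < 4 on the vertex set. Then K (dimension 2) consists of the simplices:

  0-simplices (5): [0], [1], [2], [3], [4]
  1-simplices (10): [0,1], [0,2], [0,3], [0,4], [1,2], [1,3], [1,4], [2,3], [2,4], [3,4]
  2-simplices (5): [0,1,2], [0,1,4], [0,2,3], [1,3,4], [2,3,4]

giving chain groups C_0 ≅ Z^5, C_1 ≅ Z^10, C_2 ≅ Z^5.

∂_1: C_1 → C_0 maps an edge to its endpoints' difference, ∂[p,q] = q − p.
As a 5×10 matrix over Z this has rank 4, with invariant factors (1,1,1,1).

The boundary map ∂_2: C_2 → C_1 acts by ∂[p,q,r] = [q,r] − [p,r] + [p,q]. For instance
  ∂[0,1,2] = [1,2] − [0,2] + [0,1],
  ∂[1,3,4] = [3,4] − [1,4] + [1,3].
As a 10×5 matrix over Z this has rank 5, with invariant factors (1,1,1,1,1).

Now H_k = ker ∂_k / im ∂_{k+1}, so:

  H_0: rank C_0 − rank ∂_1 = 5 − 4 = 1, and the invariant factors of ∂_1 are all 1, so H_0 = Z.
  H_1: rank ker ∂_1 − rank ∂_2 = (10 − 4) − 5 = 1, and the invariant factors of ∂_2 are all 1, so H_1 = Z.
  H_2: rank ker ∂_2 − rank ∂_3 = (5 − 5) − 0 = 0, and there is no ∂_3, so H_2 = 0.

As a check, the Euler characteristic is 5 − 10 + 5 = 0, which agrees with 1 − 1 + 0 = 0.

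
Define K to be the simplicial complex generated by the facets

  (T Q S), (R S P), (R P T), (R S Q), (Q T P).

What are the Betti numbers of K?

b_0 = 1, b_1 = 1, b_2 = 0.

K has 5 vertices, 10 edges, 5 triangles.
rank ∂_0 = 0, rank ∂_1 = 4 ⇒ b_0 = 5 − 0 − 4 = 1; all invariant factors of ∂_1 are 1 so no torsion. So H_0 ≅ Z.
rank ∂_1 = 4, rank ∂_2 = 5 ⇒ b_1 = 10 − 4 − 5 = 1; all invariant factors of ∂_2 are 1 so no torsion. So H_1 ≅ Z.
rank ∂_2 = 5, rank ∂_3 = 0 ⇒ b_2 = 5 − 5 − 0 = 0. So H_2 ≅ 0.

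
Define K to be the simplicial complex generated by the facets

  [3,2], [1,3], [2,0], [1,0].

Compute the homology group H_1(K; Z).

H_1 = Z.

Take the total order 0 < 1 < 2 < 3 on the vertex set. Then K (dimension 1) consists of the simplices:

  0-simplices (4): [0], [1], [2], [3]
  1-simplices (4): [0,1], [0,2], [1,3], [2,3]

so the chain groups are C_0 ≅ Z^4, C_1 ≅ Z^4.

Boundary ∂_1: C_1 → C_0 is given by ∂[p,q] = [q] − [p]. For instance
  ∂[1,3] = [3] − [1].
The 4×4 boundary matrix has rank 3 and Smith normal form diag(1,1,1).

Now H_k = ker ∂_k / im ∂_{k+1}, so:

  H_1: rank ker ∂_1 − rank ∂_2 = (4 − 3) − 0 = 1, and there is no ∂_2, so H_1 ≅ Z.

(K is a triangulation of the circle S^1.)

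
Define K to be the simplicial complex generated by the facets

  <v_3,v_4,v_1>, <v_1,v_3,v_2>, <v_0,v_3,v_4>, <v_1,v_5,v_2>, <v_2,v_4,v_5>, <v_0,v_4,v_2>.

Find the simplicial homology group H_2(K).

Fix the vertex order v_0 < v_1 < v_2 < v_3 < v_4 < v_5 and write every simplex with vertices in increasing order. Then dim K = 2 and the simplices of K are:

  0-simplices (6): [v_0], [v_1], [v_2], [v_3], [v_4], [v_5]
  1-simplices (12): [v_0,v_2], [v_0,v_3], [v_0,v_4], [v_1,v_2], [v_1,v_3], [v_1,v_4], [v_1,v_5], [v_2,v_3], [v_2,v_4], [v_2,v_5], [v_3,v_4], [v_4,v_5]
  2-simplices (6): [v_0,v_2,v_4], [v_0,v_3,v_4], [v_1,v_2,v_3], [v_1,v_2,v_5], [v_1,v_3,v_4], [v_2,v_4,v_5]

Hence C_0 ≅ Z^6, C_1 ≅ Z^12, C_2 ≅ Z^6.

∂_1: C_1 → C_0 maps an edge to its endpoints' difference, ∂[p,q] = q − p.
As a 6×12 matrix over Z this has rank 5, with invariant factors (1,1,1,1,1).

Boundary ∂_2: C_2 → C_1 acts by ∂[p,q,r] = [q,r] − [p,r] + [p,q]. For instance
  ∂[v_1,v_3,v_4] = [v_3,v_4] − [v_1,v_4] + [v_1,v_3],
  ∂[v_0,v_3,v_4] = [v_3,v_4] − [v_0,v_4] + [v_0,v_3].
The 12×6 boundary matrix has rank 6 and Smith normal form diag(1,1,1,1,1,1).

From H_k ≅ ker(∂_k) / im(∂_{k+1}) we obtain:

  H_2: rank ker ∂_2 − rank ∂_3 = (6 − 6) − 0 = 0, and there is no ∂_3, so H_2 ≅ 0.

H_2 ≅ 0.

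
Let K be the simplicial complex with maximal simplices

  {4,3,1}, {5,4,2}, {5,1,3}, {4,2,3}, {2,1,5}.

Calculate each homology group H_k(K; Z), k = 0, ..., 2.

Order the vertices as 1 < 2 < 3 < 4 < 5. Listing each simplex with vertices in this order, K has dimension 2 with simplices:

  0-simplices (5): [1], [2], [3], [4], [5]
  1-simplices (10): [1,2], [1,3], [1,4], [1,5], [2,3], [2,4], [2,5], [3,4], [3,5], [4,5]
  2-simplices (5): [1,2,5], [1,3,4], [1,3,5], [2,3,4], [2,4,5]

giving chain groups C_0 ≅ Z^5, C_1 ≅ Z^10, C_2 ≅ Z^5.

The boundary map ∂_1: C_1 → C_0 is given by ∂[p,q] = [q] − [p].
As a 5×10 matrix over Z this has rank 4, with invariant factors (1,1,1,1).

Boundary ∂_2: C_2 → C_1 maps a triangle to the signed sum of its edges. For instance
  ∂[2,3,4] = [3,4] − [2,4] + [2,3],
  ∂[1,3,4] = [3,4] − [1,4] + [1,3].
This gives a 10×5 integer matrix of rank 5; reducing to Smith normal form yields diagonal entries (1,1,1,1,1).

Reading off H_k = ker ∂_k / im ∂_{k+1}:

  H_0: rank C_0 − rank ∂_1 = 5 − 4 = 1, and the invariant factors of ∂_1 are all 1, so H_0 ≅ Z.
  H_1: rank ker ∂_1 − rank ∂_2 = (10 − 4) − 5 = 1, and the invariant factors of ∂_2 are all 1, so H_1 ≅ Z.
  H_2: rank ker ∂_2 − rank ∂_3 = (5 − 5) − 0 = 0, and there is no ∂_3, so H_2 ≅ 0.

As a check, the Euler characteristic is 5 − 10 + 5 = 0, which agrees with 1 − 1 + 0 = 0.
(K is a triangulation of the Möbius band.)

H_0 = Z,  H_1 = Z,  H_2 = 0.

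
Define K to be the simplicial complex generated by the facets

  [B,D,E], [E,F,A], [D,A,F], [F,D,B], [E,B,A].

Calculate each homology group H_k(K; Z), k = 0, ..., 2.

K has 5 vertices, 10 edges, 5 triangles.
rank ∂_0 = 0, rank ∂_1 = 4 ⇒ b_0 = 5 − 0 − 4 = 1; all invariant factors of ∂_1 are 1 so no torsion. So H_0 ≅ Z.
rank ∂_1 = 4, rank ∂_2 = 5 ⇒ b_1 = 10 − 4 − 5 = 1; all invariant factors of ∂_2 are 1 so no torsion. So H_1 ≅ Z.
rank ∂_2 = 5, rank ∂_3 = 0 ⇒ b_2 = 5 − 5 − 0 = 0. So H_2 ≅ 0.

H_0 = Z,  H_1 = Z,  H_2 = 0.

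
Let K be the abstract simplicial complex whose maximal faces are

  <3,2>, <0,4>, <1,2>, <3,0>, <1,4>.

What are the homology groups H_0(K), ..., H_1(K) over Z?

Fix the vertex order 0 < 1 < 2 < 3 < 4 and write every simplex with vertices in increasing order. Then dim K = 1 and the simplices of K are:

  0-simplices (5): [0], [1], [2], [3], [4]
  1-simplices (5): [0,3], [0,4], [1,2], [1,4], [2,3]

giving chain groups C_0 ≅ Z^5, C_1 ≅ Z^5.

The boundary map ∂_1: C_1 → C_0 maps an edge to its endpoints' difference, ∂[p,q] = q − p. For instance
  ∂[2,3] = [3] − [2].
As a 5×5 matrix over Z this has rank 4, with invariant factors (1,1,1,1).

Now H_k = ker ∂_k / im ∂_{k+1}, so:

  H_0: rank C_0 − rank ∂_1 = 5 − 4 = 1, and the invariant factors of ∂_1 are all 1, so H_0 ≅ Z.
  H_1: rank ker ∂_1 − rank ∂_2 = (5 − 4) − 0 = 1, and there is no ∂_2, so H_1 ≅ Z.

(K is a triangulation of the circle S^1.)

H_0 ≅ Z,  H_1 ≅ Z.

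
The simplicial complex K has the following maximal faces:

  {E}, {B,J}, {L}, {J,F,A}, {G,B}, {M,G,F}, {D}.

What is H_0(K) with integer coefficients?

H_0 ≅ Z^4.

Take the total order A < B < D < E < F < G < J < L < M on the vertex set. Then K (dimension 2) consists of the simplices:

  0-simplices (9): A, B, D, E, F, G, J, L, M
  1-simplices (8): AF, AJ, BG, BJ, FG, FJ, FM, GM
  2-simplices (2): AFJ, FGM

Hence C_0 ≅ Z^9, C_1 ≅ Z^8, C_2 ≅ Z^2.

∂_1: C_1 → C_0 is given by ∂[p,q] = [q] − [p].
The resulting 9×8 matrix has rank 5, and its Smith normal form has invariant factors (1,1,1,1,1).

The boundary map ∂_2: C_2 → C_1 maps a triangle to the signed sum of its edges. For instance
  ∂AFJ = FJ − AJ + AF,
  ∂FGM = GM − FM + FG.
This gives a 8×2 integer matrix of rank 2; reducing to Smith normal form yields diagonal entries (1,1).

Reading off H_k = ker ∂_k / im ∂_{k+1}:

  H_0: rank C_0 − rank ∂_1 = 9 − 5 = 4, and the invariant factors of ∂_1 are all 1, so H_0 ≅ Z^4.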